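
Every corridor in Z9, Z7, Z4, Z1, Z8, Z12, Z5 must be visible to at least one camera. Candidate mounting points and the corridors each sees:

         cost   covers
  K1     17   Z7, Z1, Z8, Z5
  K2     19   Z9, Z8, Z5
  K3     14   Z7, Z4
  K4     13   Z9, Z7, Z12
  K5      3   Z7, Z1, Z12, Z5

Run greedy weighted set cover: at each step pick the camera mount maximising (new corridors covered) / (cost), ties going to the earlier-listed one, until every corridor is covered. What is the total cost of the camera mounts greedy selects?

36

Pick 1: K5 adds 4 new (Z7, Z1, Z12, Z5) at cost 3 (ratio 4/3).
Pick 2: K2 adds 2 new (Z9, Z8) at cost 19 (ratio 2/19).
Pick 3: K3 adds 1 new (Z4) at cost 14 (ratio 1/14).
Greedy total cost: 3 + 19 + 14 = 36.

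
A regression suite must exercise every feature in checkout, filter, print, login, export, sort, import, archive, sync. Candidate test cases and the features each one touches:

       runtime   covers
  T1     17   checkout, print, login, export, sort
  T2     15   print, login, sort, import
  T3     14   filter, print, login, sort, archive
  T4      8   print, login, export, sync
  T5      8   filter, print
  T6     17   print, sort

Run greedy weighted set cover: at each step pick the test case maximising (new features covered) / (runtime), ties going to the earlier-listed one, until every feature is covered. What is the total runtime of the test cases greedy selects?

Pick 1: T4 adds 4 new (print, login, export, sync) at runtime 8 (ratio 4/8).
Pick 2: T3 adds 3 new (filter, sort, archive) at runtime 14 (ratio 3/14).
Pick 3: T2 adds 1 new (import) at runtime 15 (ratio 1/15).
Pick 4: T1 adds 1 new (checkout) at runtime 17 (ratio 1/17).
Greedy total runtime: 8 + 14 + 15 + 17 = 54.

54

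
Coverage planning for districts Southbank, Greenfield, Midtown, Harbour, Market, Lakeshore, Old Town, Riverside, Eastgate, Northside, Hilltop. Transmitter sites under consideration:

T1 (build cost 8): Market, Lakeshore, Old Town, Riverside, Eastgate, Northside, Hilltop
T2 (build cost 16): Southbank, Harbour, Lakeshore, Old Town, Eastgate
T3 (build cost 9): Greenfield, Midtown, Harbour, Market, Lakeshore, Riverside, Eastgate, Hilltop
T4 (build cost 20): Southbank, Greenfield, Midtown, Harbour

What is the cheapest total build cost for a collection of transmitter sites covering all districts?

28

T1, T4 cover every district at build cost 8 + 20 = 28.
Any cover uses at least 2 transmitter sites; among all covering selections none totals below 28.
Greedy by coverage-per-build cost would pick T3, T1, T2 for 33 — worse than the optimum 28.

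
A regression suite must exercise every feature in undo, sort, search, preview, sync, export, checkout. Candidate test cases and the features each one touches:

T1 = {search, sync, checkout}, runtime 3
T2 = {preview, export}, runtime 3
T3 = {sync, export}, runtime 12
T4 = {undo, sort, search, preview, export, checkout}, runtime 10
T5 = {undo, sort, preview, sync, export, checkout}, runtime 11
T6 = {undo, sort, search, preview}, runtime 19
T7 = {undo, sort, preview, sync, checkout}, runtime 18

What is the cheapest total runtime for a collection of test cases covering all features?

T1, T4 cover every feature at runtime 3 + 10 = 13.
Any cover uses at least 2 test cases; among all covering selections none totals below 13.
Greedy by coverage-per-runtime would pick T1, T2, T4 for 16 — worse than the optimum 13.

13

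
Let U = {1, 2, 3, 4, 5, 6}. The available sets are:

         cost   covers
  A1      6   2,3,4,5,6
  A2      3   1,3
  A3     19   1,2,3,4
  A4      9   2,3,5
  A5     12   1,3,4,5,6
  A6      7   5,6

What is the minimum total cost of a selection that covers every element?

A1, A2 cover every element at cost 6 + 3 = 9.
Any cover uses at least 2 sets; among all covering selections none totals below 9.

9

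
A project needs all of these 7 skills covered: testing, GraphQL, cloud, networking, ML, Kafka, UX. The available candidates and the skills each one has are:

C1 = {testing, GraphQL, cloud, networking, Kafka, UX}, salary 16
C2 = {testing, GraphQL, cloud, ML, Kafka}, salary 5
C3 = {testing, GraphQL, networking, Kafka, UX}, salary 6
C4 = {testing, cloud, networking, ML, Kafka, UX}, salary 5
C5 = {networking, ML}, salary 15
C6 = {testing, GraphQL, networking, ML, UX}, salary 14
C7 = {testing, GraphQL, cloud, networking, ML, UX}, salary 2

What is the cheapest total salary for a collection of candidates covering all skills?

C2, C7 cover every skill at salary 5 + 2 = 7.
Any cover uses at least 2 candidates; among all covering selections none totals below 7.

7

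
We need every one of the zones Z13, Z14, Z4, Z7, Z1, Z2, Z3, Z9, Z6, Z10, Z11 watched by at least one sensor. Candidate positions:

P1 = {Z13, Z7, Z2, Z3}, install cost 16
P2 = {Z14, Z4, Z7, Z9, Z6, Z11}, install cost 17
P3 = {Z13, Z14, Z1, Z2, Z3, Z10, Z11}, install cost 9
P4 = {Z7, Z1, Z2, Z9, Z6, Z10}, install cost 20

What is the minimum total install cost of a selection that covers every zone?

P2, P3 cover every zone at install cost 17 + 9 = 26.
Any cover uses at least 2 sensor positions; among all covering selections none totals below 26.

26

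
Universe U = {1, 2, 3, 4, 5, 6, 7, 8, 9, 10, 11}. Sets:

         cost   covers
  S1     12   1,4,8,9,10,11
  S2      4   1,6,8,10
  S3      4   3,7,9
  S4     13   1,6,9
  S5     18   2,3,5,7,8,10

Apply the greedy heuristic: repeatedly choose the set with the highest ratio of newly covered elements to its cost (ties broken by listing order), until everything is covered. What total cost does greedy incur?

Pick 1: S2 adds 4 new (1, 6, 8, 10) at cost 4 (ratio 4/4).
Pick 2: S3 adds 3 new (3, 7, 9) at cost 4 (ratio 3/4).
Pick 3: S1 adds 2 new (4, 11) at cost 12 (ratio 2/12).
Pick 4: S5 adds 2 new (2, 5) at cost 18 (ratio 2/18).
Greedy total cost: 4 + 4 + 12 + 18 = 38. (The true optimum is 34, so greedy overshoots here.)

38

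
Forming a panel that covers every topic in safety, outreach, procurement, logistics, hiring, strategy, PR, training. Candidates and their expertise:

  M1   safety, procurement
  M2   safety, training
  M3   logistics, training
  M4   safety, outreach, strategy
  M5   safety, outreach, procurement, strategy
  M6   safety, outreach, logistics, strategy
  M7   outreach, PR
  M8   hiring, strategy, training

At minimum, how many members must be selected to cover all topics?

4

M1, M3, M7, M8 together cover {safety, outreach, procurement, logistics, hiring, strategy, PR, training} — every topic.
No 3 of the 8 members cover everything (all 56 triples fall short), so 4 is minimum.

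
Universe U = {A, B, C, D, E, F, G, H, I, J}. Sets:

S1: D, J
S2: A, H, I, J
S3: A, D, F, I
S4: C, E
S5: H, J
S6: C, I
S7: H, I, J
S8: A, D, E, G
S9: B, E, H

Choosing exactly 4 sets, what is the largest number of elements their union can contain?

9

Choosing S1, S3, S4, S9 covers {A, B, C, D, E, F, H, I, J} — 9 elements.
No choice of 4 sets does better; here G is left uncovered.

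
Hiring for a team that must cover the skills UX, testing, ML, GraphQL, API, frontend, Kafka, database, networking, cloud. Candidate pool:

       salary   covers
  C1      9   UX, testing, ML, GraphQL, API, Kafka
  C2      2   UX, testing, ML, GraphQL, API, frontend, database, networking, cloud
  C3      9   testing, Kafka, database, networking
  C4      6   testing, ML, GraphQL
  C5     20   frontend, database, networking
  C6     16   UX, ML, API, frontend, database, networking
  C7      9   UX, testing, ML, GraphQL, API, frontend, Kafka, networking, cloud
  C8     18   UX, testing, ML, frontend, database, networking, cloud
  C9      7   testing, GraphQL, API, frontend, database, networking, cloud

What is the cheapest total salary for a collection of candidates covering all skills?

C1, C2 cover every skill at salary 9 + 2 = 11.
Any cover uses at least 2 candidates; among all covering selections none totals below 11.

11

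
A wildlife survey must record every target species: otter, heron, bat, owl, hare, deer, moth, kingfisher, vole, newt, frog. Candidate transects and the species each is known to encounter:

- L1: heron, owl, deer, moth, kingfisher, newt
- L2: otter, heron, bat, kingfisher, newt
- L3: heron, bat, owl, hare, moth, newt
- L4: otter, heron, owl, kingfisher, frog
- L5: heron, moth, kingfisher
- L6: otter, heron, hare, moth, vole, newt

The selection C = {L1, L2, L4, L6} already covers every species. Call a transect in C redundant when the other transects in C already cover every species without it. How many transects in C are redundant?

Drop L1: deer uncovered — not redundant.
Drop L2: bat uncovered — not redundant.
Drop L4: frog uncovered — not redundant.
Drop L6: hare, vole uncovered — not redundant.
None of the transects in C is redundant.

0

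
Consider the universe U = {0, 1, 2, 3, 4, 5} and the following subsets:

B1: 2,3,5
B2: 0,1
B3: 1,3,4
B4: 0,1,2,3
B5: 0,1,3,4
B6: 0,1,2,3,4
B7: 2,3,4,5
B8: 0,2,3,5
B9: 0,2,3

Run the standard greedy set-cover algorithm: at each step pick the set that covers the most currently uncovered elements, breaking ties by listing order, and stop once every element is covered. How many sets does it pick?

2

Pick 1: B6 covers 5 new elements (0, 1, 2, 3, 4).
Pick 2: B1 covers 1 new elements (5).
Greedy uses 2 sets.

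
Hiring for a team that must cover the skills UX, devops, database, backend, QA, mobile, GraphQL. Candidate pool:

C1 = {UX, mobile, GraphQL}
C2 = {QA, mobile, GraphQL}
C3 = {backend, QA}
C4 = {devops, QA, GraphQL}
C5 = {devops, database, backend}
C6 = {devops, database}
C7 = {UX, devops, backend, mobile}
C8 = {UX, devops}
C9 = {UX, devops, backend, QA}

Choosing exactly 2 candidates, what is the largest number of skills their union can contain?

6

Choosing C1, C5 covers {UX, devops, database, backend, mobile, GraphQL} — 6 skills.
No choice of 2 candidates does better; here QA is left uncovered.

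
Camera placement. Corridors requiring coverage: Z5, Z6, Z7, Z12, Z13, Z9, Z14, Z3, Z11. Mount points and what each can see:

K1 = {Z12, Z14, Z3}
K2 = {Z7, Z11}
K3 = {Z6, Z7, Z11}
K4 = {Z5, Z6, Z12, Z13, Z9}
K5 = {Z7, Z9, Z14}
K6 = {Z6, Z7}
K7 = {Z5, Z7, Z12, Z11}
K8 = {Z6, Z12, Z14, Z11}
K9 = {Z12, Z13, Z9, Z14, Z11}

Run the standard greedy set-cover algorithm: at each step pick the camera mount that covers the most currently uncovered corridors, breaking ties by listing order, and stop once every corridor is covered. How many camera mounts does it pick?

Pick 1: K4 covers 5 new corridors (Z5, Z6, Z12, Z13, Z9).
Pick 2: K1 covers 2 new corridors (Z14, Z3).
Pick 3: K2 covers 2 new corridors (Z7, Z11).
Greedy uses 3 camera mounts.

3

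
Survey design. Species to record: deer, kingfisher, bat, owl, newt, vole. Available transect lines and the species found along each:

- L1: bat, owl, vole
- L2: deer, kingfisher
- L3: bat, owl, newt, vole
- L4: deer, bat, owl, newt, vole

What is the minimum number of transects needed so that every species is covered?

2

L2, L3 together cover {deer, kingfisher, bat, owl, newt, vole} — every species.
No single transect contains all 6 species, so 2 is optimal.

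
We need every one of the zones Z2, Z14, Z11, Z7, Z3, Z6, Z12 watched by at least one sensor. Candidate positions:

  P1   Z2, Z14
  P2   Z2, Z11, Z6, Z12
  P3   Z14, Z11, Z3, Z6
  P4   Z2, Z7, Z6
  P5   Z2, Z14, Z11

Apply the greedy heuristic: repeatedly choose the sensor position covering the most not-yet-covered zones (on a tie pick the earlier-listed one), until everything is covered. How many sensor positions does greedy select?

3

Pick 1: P2 covers 4 new zones (Z2, Z11, Z6, Z12).
Pick 2: P3 covers 2 new zones (Z14, Z3).
Pick 3: P4 covers 1 new zones (Z7).
Greedy uses 3 sensor positions.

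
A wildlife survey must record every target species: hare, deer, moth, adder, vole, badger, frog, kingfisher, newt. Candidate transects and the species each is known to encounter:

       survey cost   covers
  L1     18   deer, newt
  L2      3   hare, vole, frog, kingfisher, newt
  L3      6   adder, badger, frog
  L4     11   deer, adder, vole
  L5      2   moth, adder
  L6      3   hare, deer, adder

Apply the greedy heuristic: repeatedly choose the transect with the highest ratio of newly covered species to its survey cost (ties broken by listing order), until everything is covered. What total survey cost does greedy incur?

Pick 1: L2 adds 5 new (hare, vole, frog, kingfisher, newt) at survey cost 3 (ratio 5/3).
Pick 2: L5 adds 2 new (moth, adder) at survey cost 2 (ratio 2/2).
Pick 3: L6 adds 1 new (deer) at survey cost 3 (ratio 1/3).
Pick 4: L3 adds 1 new (badger) at survey cost 6 (ratio 1/6).
Greedy total survey cost: 3 + 2 + 3 + 6 = 14.

14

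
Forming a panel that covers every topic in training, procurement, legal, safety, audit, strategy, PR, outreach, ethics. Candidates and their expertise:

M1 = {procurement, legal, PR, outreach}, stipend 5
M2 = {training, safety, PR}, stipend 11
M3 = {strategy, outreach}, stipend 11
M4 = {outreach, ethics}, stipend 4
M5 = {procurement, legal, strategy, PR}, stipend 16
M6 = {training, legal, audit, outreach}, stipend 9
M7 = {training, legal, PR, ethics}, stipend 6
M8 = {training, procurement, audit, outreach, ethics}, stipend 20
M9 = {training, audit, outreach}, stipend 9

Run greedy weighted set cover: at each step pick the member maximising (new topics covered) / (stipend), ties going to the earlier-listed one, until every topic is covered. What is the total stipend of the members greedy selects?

42

Pick 1: M1 adds 4 new (procurement, legal, PR, outreach) at stipend 5 (ratio 4/5).
Pick 2: M7 adds 2 new (training, ethics) at stipend 6 (ratio 2/6).
Pick 3: M6 adds 1 new (audit) at stipend 9 (ratio 1/9).
Pick 4: M2 adds 1 new (safety) at stipend 11 (ratio 1/11).
Pick 5: M3 adds 1 new (strategy) at stipend 11 (ratio 1/11).
Greedy total stipend: 5 + 6 + 9 + 11 + 11 = 42. (The true optimum is 40, so greedy overshoots here.)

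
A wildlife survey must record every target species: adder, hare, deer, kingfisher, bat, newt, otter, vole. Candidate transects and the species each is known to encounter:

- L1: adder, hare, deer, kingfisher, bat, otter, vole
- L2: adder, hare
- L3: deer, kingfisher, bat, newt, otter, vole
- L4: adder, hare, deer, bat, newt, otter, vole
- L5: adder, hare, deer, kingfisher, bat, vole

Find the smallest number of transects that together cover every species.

L1, L3 together cover {adder, hare, deer, kingfisher, bat, newt, otter, vole} — every species.
No single transect contains all 8 species, so 2 is optimal.

2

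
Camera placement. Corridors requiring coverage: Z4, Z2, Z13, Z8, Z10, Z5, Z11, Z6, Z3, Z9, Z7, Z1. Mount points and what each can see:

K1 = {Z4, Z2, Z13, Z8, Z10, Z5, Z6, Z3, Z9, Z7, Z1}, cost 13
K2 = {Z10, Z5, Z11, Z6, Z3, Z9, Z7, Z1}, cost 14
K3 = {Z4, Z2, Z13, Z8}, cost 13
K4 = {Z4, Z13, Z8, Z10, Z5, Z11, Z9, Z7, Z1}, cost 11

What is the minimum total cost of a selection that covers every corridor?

24

K1, K4 cover every corridor at cost 13 + 11 = 24.
Any cover uses at least 2 camera mounts; among all covering selections none totals below 24.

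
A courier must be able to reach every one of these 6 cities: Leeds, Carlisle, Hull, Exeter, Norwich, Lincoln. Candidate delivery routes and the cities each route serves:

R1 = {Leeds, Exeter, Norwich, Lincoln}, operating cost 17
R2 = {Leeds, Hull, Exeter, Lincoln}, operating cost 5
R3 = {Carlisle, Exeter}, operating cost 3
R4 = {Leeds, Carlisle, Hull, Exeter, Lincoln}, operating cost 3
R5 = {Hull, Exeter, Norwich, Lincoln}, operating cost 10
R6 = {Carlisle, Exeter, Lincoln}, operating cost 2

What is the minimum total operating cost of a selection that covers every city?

13

R4, R5 cover every city at operating cost 3 + 10 = 13.
Any cover uses at least 2 routes; among all covering selections none totals below 13.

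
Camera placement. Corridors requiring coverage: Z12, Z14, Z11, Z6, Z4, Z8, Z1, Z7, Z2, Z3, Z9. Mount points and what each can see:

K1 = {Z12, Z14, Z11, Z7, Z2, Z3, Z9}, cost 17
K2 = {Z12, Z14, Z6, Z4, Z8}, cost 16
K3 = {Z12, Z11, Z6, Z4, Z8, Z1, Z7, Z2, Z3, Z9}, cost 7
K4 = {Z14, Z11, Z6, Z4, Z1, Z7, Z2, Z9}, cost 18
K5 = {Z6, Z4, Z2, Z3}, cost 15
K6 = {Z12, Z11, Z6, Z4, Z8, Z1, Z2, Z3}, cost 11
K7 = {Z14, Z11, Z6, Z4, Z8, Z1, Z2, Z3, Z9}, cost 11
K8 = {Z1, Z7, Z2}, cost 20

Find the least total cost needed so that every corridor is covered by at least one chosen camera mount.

18

K3, K7 cover every corridor at cost 7 + 11 = 18.
Any cover uses at least 2 camera mounts; among all covering selections none totals below 18.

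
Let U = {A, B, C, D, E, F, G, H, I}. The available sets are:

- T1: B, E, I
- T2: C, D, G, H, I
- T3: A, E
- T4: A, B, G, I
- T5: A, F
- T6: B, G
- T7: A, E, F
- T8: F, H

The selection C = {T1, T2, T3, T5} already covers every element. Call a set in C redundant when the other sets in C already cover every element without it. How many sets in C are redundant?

1

Drop T1: B uncovered — not redundant.
Drop T2: C, D, G, H uncovered — not redundant.
Drop T3: the rest still cover every element — redundant.
Drop T5: F uncovered — not redundant.
1 redundant: T3.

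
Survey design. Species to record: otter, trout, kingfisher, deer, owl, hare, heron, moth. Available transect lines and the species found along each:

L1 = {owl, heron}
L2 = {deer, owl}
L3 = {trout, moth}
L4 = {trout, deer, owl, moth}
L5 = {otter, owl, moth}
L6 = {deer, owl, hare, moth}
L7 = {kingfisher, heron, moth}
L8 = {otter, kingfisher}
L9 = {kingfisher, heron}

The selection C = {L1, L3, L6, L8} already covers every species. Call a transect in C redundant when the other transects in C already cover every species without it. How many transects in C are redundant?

0

Drop L1: heron uncovered — not redundant.
Drop L3: trout uncovered — not redundant.
Drop L6: deer, hare uncovered — not redundant.
Drop L8: otter, kingfisher uncovered — not redundant.
None of the transects in C is redundant.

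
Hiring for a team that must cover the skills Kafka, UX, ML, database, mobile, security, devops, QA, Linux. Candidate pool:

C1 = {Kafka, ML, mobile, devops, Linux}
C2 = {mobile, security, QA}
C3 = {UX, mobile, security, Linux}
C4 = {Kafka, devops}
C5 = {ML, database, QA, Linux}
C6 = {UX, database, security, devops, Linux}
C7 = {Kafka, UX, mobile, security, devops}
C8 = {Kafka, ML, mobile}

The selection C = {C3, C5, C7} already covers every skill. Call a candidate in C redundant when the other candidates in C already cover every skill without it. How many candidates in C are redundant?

Drop C3: the rest still cover every skill — redundant.
Drop C5: ML, database, QA uncovered — not redundant.
Drop C7: Kafka, devops uncovered — not redundant.
1 redundant: C3.

1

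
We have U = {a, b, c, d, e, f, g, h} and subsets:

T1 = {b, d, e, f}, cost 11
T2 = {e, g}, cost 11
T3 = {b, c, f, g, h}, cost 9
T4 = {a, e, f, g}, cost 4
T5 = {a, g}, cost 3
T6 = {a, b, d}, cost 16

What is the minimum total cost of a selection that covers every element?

T1, T3, T5 cover every element at cost 11 + 9 + 3 = 23.
Any cover uses at least 3 sets; among all covering selections none totals below 23.

23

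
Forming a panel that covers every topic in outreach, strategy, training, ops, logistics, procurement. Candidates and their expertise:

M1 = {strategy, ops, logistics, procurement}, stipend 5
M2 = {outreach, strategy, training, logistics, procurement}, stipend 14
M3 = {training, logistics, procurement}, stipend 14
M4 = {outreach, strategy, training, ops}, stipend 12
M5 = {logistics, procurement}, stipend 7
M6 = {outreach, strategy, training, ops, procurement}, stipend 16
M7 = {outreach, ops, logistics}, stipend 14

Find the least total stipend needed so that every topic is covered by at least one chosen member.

M1, M4 cover every topic at stipend 5 + 12 = 17.
Any cover uses at least 2 members; among all covering selections none totals below 17.

17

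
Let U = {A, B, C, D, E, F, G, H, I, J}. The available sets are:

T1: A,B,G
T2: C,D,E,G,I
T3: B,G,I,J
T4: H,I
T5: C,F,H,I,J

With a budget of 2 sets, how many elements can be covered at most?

8

Choosing T1, T5 covers {A, B, C, F, G, H, I, J} — 8 elements.
No choice of 2 sets does better; here D, E are left uncovered.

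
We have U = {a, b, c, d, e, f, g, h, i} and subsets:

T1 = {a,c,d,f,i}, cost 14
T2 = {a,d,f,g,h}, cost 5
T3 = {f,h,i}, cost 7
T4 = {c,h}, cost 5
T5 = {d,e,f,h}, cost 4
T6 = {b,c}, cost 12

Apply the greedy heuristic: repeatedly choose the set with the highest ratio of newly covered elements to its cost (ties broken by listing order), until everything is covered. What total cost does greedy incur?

33

Pick 1: T2 adds 5 new (a, d, f, g, h) at cost 5 (ratio 5/5).
Pick 2: T5 adds 1 new (e) at cost 4 (ratio 1/4).
Pick 3: T4 adds 1 new (c) at cost 5 (ratio 1/5).
Pick 4: T3 adds 1 new (i) at cost 7 (ratio 1/7).
Pick 5: T6 adds 1 new (b) at cost 12 (ratio 1/12).
Greedy total cost: 5 + 4 + 5 + 7 + 12 = 33. (The true optimum is 28, so greedy overshoots here.)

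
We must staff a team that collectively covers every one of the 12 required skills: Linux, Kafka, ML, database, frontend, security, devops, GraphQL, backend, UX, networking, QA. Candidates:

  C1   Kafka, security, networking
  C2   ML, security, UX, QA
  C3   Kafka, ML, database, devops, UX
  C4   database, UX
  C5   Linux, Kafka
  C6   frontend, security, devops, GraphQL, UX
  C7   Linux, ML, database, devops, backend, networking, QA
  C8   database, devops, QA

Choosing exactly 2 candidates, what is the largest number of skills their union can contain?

11

Choosing C6, C7 covers {Linux, ML, database, frontend, security, devops, GraphQL, backend, UX, networking, QA} — 11 skills.
No choice of 2 candidates does better; here Kafka is left uncovered.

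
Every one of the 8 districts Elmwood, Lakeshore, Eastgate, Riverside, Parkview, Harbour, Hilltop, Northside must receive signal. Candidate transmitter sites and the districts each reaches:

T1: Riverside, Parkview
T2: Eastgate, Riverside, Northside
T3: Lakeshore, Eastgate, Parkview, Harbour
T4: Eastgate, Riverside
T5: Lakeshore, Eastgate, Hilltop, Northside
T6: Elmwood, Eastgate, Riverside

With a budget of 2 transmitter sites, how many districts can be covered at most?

Choosing T1, T5 covers {Lakeshore, Eastgate, Riverside, Parkview, Hilltop, Northside} — 6 districts.
No choice of 2 transmitter sites does better; here Elmwood, Harbour are left uncovered.

6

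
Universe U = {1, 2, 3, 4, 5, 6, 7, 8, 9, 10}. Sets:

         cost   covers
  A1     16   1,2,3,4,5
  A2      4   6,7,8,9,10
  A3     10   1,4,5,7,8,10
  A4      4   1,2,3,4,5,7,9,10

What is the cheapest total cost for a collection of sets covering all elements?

8

A2, A4 cover every element at cost 4 + 4 = 8.
Any cover uses at least 2 sets; among all covering selections none totals below 8.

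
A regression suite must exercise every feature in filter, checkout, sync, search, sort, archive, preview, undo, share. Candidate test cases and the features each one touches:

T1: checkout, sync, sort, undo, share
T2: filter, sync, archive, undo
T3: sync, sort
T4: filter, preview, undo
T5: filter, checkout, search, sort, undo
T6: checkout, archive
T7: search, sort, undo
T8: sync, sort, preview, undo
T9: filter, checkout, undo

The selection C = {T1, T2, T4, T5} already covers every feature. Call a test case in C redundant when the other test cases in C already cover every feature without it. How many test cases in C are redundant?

Drop T1: share uncovered — not redundant.
Drop T2: archive uncovered — not redundant.
Drop T4: preview uncovered — not redundant.
Drop T5: search uncovered — not redundant.
None of the test cases in C is redundant.

0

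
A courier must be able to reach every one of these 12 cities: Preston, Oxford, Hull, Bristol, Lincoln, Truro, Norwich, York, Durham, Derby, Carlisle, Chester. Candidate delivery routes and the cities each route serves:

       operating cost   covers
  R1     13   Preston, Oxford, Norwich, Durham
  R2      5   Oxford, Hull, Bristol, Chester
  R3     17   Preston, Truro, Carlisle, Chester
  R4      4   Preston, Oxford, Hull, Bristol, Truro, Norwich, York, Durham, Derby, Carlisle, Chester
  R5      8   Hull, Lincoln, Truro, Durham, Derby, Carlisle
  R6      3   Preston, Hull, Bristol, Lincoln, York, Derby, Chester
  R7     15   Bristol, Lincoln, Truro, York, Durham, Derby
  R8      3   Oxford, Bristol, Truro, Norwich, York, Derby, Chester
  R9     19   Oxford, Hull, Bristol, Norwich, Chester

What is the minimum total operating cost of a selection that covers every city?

7

R4, R6 cover every city at operating cost 4 + 3 = 7.
Any cover uses at least 2 routes; among all covering selections none totals below 7.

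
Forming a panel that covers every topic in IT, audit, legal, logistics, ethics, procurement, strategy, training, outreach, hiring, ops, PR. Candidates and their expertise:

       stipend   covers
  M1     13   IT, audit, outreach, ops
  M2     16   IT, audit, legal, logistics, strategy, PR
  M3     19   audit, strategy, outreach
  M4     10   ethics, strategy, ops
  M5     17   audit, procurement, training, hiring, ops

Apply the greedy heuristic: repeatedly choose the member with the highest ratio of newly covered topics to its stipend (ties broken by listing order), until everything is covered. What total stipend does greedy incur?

Pick 1: M2 adds 6 new (IT, audit, legal, logistics, strategy, PR) at stipend 16 (ratio 6/16).
Pick 2: M5 adds 4 new (procurement, training, hiring, ops) at stipend 17 (ratio 4/17).
Pick 3: M4 adds 1 new (ethics) at stipend 10 (ratio 1/10).
Pick 4: M1 adds 1 new (outreach) at stipend 13 (ratio 1/13).
Greedy total stipend: 16 + 17 + 10 + 13 = 56.

56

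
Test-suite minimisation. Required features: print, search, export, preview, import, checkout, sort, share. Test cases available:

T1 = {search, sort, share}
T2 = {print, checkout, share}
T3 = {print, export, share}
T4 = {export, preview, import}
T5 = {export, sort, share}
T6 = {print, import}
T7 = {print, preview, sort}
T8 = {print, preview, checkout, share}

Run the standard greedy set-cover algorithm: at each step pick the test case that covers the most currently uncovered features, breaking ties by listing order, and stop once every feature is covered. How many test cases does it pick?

3

Pick 1: T8 covers 4 new features (print, preview, checkout, share).
Pick 2: T1 covers 2 new features (search, sort).
Pick 3: T4 covers 2 new features (export, import).
Greedy uses 3 test cases.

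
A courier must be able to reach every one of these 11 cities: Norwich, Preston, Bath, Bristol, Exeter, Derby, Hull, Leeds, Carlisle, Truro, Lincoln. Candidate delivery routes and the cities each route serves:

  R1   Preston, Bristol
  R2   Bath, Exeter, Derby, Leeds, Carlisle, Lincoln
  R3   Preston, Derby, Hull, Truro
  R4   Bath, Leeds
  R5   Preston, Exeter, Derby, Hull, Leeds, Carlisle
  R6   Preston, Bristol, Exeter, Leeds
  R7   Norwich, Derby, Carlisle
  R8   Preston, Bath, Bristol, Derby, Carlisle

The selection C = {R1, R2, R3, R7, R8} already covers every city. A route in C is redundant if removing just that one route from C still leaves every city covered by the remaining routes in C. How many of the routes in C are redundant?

Drop R1: the rest still cover every city — redundant.
Drop R2: Exeter, Leeds, Lincoln uncovered — not redundant.
Drop R3: Hull, Truro uncovered — not redundant.
Drop R7: Norwich uncovered — not redundant.
Drop R8: the rest still cover every city — redundant.
2 redundant: R1, R8.

2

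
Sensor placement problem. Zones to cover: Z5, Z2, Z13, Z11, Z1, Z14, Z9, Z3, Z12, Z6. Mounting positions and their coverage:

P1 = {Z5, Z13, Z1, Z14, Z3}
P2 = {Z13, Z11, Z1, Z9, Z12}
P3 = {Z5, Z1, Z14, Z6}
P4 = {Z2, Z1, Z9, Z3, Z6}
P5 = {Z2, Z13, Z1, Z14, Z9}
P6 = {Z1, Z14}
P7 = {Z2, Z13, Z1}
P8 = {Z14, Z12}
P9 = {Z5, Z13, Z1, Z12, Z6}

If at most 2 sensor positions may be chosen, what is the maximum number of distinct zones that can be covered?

Choosing P1, P2 covers {Z5, Z13, Z11, Z1, Z14, Z9, Z3, Z12} — 8 zones.
No choice of 2 sensor positions does better; here Z2, Z6 are left uncovered.

8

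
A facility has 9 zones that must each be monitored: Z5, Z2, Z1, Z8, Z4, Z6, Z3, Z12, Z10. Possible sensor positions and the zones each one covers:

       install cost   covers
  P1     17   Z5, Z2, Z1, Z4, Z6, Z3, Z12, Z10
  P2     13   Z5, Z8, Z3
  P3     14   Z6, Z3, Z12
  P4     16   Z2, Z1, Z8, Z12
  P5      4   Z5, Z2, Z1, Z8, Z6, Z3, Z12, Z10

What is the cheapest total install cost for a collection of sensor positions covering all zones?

P1, P5 cover every zone at install cost 17 + 4 = 21.
Any cover uses at least 2 sensor positions; among all covering selections none totals below 21.

21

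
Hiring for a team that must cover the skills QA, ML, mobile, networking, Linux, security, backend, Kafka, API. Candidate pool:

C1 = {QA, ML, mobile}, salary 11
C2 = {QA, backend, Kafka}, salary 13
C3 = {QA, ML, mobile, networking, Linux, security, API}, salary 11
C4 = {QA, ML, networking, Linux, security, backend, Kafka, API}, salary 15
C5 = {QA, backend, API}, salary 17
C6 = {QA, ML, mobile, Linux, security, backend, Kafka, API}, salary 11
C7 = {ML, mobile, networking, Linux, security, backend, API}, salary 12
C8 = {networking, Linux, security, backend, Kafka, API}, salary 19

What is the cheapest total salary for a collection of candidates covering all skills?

22

C3, C6 cover every skill at salary 11 + 11 = 22.
Any cover uses at least 2 candidates; among all covering selections none totals below 22.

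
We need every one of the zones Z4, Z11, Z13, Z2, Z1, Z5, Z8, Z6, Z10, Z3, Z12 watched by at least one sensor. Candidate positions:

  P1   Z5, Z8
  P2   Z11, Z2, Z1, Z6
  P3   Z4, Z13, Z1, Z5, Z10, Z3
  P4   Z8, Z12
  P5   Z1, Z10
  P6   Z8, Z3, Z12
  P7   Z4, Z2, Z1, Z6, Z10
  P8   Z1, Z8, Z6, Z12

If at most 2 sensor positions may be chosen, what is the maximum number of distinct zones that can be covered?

9

Choosing P2, P3 covers {Z4, Z11, Z13, Z2, Z1, Z5, Z6, Z10, Z3} — 9 zones.
No choice of 2 sensor positions does better; here Z8, Z12 are left uncovered.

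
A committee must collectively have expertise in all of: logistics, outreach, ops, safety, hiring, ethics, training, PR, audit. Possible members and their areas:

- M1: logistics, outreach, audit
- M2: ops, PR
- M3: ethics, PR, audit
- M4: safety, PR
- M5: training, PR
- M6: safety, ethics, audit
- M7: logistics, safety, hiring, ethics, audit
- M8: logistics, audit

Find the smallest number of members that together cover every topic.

M1, M2, M5, M7 together cover {logistics, outreach, ops, safety, hiring, ethics, training, PR, audit} — every topic.
No 3 of the 8 members cover everything (all 56 triples fall short), so 4 is minimum.

4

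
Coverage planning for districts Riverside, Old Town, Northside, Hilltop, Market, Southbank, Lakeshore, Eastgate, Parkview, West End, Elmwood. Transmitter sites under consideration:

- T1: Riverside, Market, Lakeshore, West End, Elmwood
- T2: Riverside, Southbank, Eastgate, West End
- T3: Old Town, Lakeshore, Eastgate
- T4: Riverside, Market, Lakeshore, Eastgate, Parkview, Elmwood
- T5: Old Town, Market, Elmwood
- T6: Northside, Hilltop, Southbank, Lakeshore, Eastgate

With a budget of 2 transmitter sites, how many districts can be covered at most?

Choosing T1, T6 covers {Riverside, Northside, Hilltop, Market, Southbank, Lakeshore, Eastgate, West End, Elmwood} — 9 districts.
No choice of 2 transmitter sites does better; here Old Town, Parkview are left uncovered.

9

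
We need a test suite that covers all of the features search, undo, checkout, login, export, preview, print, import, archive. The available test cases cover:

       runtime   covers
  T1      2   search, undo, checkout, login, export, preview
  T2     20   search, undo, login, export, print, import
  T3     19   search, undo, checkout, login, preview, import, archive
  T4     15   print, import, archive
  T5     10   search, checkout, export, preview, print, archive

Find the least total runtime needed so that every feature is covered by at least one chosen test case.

T1, T4 cover every feature at runtime 2 + 15 = 17.
Any cover uses at least 2 test cases; among all covering selections none totals below 17.

17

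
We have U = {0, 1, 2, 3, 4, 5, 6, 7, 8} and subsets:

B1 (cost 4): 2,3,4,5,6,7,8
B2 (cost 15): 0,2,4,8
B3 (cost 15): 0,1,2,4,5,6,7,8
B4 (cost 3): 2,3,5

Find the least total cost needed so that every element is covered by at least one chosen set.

B3, B4 cover every element at cost 15 + 3 = 18.
Any cover uses at least 2 sets; among all covering selections none totals below 18.
Greedy by coverage-per-cost would pick B1, B3 for 19 — worse than the optimum 18.

18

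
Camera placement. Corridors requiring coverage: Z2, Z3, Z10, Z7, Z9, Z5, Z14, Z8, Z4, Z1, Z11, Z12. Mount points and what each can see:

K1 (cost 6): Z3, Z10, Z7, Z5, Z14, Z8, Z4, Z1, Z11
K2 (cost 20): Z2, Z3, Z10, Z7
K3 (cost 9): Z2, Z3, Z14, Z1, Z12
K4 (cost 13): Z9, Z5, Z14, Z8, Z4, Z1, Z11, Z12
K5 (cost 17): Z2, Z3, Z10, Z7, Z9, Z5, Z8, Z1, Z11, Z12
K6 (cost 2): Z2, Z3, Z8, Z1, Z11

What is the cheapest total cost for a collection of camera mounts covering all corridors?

K1, K4, K6 cover every corridor at cost 6 + 13 + 2 = 21.
Any cover uses at least 2 camera mounts; among all covering selections none totals below 21.

21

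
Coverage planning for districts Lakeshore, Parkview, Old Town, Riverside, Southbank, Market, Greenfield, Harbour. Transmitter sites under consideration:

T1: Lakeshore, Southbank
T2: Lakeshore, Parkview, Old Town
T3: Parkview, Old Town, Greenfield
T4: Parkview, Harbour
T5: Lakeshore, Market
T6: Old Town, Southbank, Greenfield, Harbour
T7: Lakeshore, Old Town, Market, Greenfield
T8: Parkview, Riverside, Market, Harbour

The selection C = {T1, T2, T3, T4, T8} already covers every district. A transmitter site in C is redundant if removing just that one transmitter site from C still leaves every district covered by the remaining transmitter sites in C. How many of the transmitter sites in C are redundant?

Drop T1: Southbank uncovered — not redundant.
Drop T2: the rest still cover every district — redundant.
Drop T3: Greenfield uncovered — not redundant.
Drop T4: the rest still cover every district — redundant.
Drop T8: Riverside, Market uncovered — not redundant.
2 redundant: T2, T4.

2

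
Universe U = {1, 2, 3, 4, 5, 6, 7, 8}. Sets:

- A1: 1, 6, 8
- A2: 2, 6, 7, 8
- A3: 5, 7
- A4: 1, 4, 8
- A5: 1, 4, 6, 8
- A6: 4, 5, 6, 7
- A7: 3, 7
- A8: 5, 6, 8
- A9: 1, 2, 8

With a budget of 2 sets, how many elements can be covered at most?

Choosing A6, A9 covers {1, 2, 4, 5, 6, 7, 8} — 7 elements.
No choice of 2 sets does better; here 3 is left uncovered.

7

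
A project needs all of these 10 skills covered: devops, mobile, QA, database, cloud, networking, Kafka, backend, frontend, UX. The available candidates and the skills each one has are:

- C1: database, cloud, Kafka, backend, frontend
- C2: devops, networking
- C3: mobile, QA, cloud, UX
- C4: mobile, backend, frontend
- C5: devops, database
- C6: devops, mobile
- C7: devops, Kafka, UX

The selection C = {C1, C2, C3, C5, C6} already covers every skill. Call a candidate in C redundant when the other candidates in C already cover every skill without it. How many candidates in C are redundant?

2

Drop C1: Kafka, backend, frontend uncovered — not redundant.
Drop C2: networking uncovered — not redundant.
Drop C3: QA, UX uncovered — not redundant.
Drop C5: the rest still cover every skill — redundant.
Drop C6: the rest still cover every skill — redundant.
2 redundant: C5, C6.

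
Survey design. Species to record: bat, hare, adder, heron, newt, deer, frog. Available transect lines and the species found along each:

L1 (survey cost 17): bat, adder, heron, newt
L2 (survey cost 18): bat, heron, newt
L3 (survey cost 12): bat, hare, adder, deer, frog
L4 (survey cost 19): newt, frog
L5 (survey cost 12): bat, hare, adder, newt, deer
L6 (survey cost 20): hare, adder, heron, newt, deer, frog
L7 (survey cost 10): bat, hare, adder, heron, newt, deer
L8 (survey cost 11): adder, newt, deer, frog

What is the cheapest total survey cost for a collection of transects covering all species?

L7, L8 cover every species at survey cost 10 + 11 = 21.
Any cover uses at least 2 transects; among all covering selections none totals below 21.

21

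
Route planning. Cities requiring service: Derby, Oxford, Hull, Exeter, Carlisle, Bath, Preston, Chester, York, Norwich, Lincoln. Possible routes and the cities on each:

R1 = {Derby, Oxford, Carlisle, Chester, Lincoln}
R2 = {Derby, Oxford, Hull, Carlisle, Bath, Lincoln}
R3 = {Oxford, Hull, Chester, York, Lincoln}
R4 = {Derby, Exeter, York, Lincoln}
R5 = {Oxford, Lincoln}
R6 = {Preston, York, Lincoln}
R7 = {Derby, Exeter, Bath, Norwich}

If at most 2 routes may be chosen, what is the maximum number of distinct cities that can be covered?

Choosing R3, R7 covers {Derby, Oxford, Hull, Exeter, Bath, Chester, York, Norwich, Lincoln} — 9 cities.
No choice of 2 routes does better; here Carlisle, Preston are left uncovered.

9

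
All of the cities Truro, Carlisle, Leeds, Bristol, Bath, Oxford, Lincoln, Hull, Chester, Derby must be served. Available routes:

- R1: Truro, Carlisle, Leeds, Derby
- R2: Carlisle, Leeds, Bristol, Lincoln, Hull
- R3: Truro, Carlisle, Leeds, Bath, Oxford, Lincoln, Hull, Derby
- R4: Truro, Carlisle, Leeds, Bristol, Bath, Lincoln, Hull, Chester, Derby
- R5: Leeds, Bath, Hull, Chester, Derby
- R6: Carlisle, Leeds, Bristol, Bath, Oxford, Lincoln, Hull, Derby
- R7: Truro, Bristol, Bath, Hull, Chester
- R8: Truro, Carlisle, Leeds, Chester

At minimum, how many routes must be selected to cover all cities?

R3, R4 together cover {Truro, Carlisle, Leeds, Bristol, Bath, Oxford, Lincoln, Hull, Chester, Derby} — every city.
No single route contains all 10 cities, so 2 is optimal.

2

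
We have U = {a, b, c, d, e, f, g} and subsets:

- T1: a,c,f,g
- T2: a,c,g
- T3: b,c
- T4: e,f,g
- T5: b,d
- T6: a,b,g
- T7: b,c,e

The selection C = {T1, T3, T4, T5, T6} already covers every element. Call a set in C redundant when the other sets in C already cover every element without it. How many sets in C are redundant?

3

Drop T1: the rest still cover every element — redundant.
Drop T3: the rest still cover every element — redundant.
Drop T4: e uncovered — not redundant.
Drop T5: d uncovered — not redundant.
Drop T6: the rest still cover every element — redundant.
3 redundant: T1, T3, T6.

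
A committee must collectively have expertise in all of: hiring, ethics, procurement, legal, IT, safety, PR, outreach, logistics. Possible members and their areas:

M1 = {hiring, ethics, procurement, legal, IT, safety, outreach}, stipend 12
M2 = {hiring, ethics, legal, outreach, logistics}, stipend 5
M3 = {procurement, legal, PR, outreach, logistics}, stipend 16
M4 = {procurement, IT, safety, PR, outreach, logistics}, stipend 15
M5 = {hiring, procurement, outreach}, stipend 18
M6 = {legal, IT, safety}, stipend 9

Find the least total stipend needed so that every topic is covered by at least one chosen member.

20

M2, M4 cover every topic at stipend 5 + 15 = 20.
Any cover uses at least 2 members; among all covering selections none totals below 20.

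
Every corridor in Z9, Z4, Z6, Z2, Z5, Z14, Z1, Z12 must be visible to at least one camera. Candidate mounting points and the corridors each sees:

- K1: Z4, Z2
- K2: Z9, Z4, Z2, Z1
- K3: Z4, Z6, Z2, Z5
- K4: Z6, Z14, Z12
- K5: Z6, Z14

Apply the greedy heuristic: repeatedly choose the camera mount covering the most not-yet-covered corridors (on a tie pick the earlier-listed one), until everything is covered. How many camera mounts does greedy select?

3

Pick 1: K2 covers 4 new corridors (Z9, Z4, Z2, Z1).
Pick 2: K4 covers 3 new corridors (Z6, Z14, Z12).
Pick 3: K3 covers 1 new corridors (Z5).
Greedy uses 3 camera mounts.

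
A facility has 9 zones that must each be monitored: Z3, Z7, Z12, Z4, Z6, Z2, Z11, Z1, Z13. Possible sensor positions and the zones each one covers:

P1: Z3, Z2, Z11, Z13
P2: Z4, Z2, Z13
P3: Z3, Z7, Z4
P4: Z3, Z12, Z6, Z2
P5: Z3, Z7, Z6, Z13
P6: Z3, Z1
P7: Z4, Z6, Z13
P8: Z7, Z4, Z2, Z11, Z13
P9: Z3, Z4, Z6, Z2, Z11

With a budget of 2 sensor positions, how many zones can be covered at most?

Choosing P4, P8 covers {Z3, Z7, Z12, Z4, Z6, Z2, Z11, Z13} — 8 zones.
No choice of 2 sensor positions does better; here Z1 is left uncovered.

8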